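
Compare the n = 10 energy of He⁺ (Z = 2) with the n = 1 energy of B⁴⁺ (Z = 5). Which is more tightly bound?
B⁴⁺ at n = 1 (E = -340.1425 eV)

Using E_n = -13.6057 Z² / n² eV:

He⁺ (Z = 2) at n = 10:
E = -13.6057 × 2² / 10² = -13.6057 × 4 / 100 = -0.5442280 eV

B⁴⁺ (Z = 5) at n = 1:
E = -13.6057 × 5² / 1² = -13.6057 × 25 / 1 = -340.1425000 eV

Since -340.1425000 eV < -0.5442280 eV,
B⁴⁺ at n = 1 is more tightly bound (requires more energy to ionize).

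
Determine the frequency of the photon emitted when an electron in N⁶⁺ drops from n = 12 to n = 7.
2.170e+15 Hz

First, find the transition energy:
E_12 = -13.6057 × 7² / 12² = -4.629717 eV
E_7 = -13.6057 × 7² / 7² = -13.605700 eV
|ΔE| = |E_7 - E_12| = 8.975983 eV

Convert to Joules: E = 8.975983 eV × (1.602177 × 10⁻¹⁹ J/eV) = 1.43811e-18 J

Using E = hf:
f = E/h = 1.43811e-18 J / (6.62607 × 10⁻³⁴ J·s)
f = 2.170e+15 Hz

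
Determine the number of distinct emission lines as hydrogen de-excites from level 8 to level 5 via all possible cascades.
6

The electron can occupy levels n = 5, 6, ..., 8 during de-excitation — that is m = 8 - 5 + 1 = 4 distinct levels.

The number of distinct spectral lines equals the number of ways to choose 2 of these m levels (each pair gives one possible emission transition):

Number of lines = m(m-1)/2 = 4×3/2 = 6

These correspond to all possible transitions between the 4 levels:
8 → 7, 8 → 6, 8 → 5, 7 → 6, 7 → 5, 6 → 5

Each transition produces a photon with a unique energy (and thus wavelength). This count does not depend on Z.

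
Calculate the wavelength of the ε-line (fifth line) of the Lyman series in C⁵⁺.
2.6036 nm

The lines of a series are numbered from the longest wavelength (smallest ΔE) outward; the fifth line is the transition from n = n_f + 5 to n_f.
The Lyman series has all transitions ending at n_f = 1.

For C⁵⁺ (Z = 6), the fifth line (ε-line) is the jump from n = 6 to n = 1:
E_6 = -13.6057 × 6² / 6² = -13.605700 eV
E_1 = -13.6057 × 6² / 1² = -489.805200 eV
ΔE = E_6 - E_1 = 476.199500 eV

λ = hc/E = 1239.84 eV·nm / 476.199500 eV
λ = 2.6036 nm

This is the ε-line of the Lyman series in C⁵⁺.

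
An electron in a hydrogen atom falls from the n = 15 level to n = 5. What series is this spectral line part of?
Pfund series

The spectral series in hydrogen are named based on the final (lower) energy level:
- Lyman series: n_final = 1 (ultraviolet)
- Balmer series: n_final = 2 (visible/near-UV)
- Paschen series: n_final = 3 (infrared)
- Brackett series: n_final = 4 (infrared)
- Pfund series: n_final = 5 (far infrared)

Since this transition ends at n = 5, it belongs to the Pfund series.

For reference, this 15 → 5 line has photon energy
ΔE = 13.6057 eV × (1/5² - 1/15²) = 0.48375822 eV,
corresponding to wavelength λ = hc/ΔE = 1239.84 eV·nm / 0.48375822 eV = 2562.93 nm in the far infrared region.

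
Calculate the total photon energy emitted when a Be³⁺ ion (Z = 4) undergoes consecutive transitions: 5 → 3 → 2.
45.715152 eV

The energy levels of Be³⁺ are E_n = -13.6057 × 4² / n² eV.

First transition (5 → 3):
ΔE₁ = |E_3 - E_5|
ΔE₁ = |-24.187911111111 - (-8.707648000000)| = 15.480263111 eV

Second transition (3 → 2):
ΔE₂ = |E_2 - E_3|
ΔE₂ = |-54.422800000000 - (-24.187911111111)| = 30.234888889 eV

Total energy released:
E_total = ΔE₁ + ΔE₂ = 15.480263111 + 30.234888889 = 45.715152 eV

Note: This equals the direct transition 5 → 2: 45.715152 eV ✓
Energy is conserved regardless of the path taken.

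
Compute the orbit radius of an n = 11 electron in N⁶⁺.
0.9147 nm (or 9.1472 Å)

The Bohr radius formula is:
r_n = n² a₀ / Z

where a₀ = 0.0529177 nm is the Bohr radius.

For N⁶⁺ (Z = 7) at n = 11:
r_11 = 11² × 0.0529177 nm / 7
r_11 = 121 × 0.0529177 nm / 7
r_11 = 6.40304 nm / 7
r_11 = 0.9147 nm

The electron orbits at approximately 0.9147 nm from the nucleus.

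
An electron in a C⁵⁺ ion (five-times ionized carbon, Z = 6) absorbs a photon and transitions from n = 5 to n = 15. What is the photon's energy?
17.42 eV

The energy levels of a hydrogen-like atom are E_n = -13.6057 Z² eV / n².

Energy at n = 5: E_5 = -13.6057 × 6² / 5² = -19.59221 eV
Energy at n = 15: E_15 = -13.6057 × 6² / 15² = -2.17691 eV

The excitation energy is the difference:
ΔE = E_15 - E_5
ΔE = -2.17691 - (-19.59221)
ΔE = 17.42 eV

Since this is positive, energy must be absorbed (photon absorption).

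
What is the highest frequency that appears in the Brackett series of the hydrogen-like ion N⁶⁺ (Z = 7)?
1.00751e+16 Hz

The series limit corresponds to the transition from n = ∞ to n = 4.
This is the highest energy (shortest wavelength) transition in the Brackett series.

E_∞ = 0 eV
E_4 = -13.6057 × 7² / 4² = -41.6674563 eV

Energy at series limit:
ΔE = E_∞ - E_4 = 0 - (-41.6674563) = 41.6674563 eV
E = 41.6674563 eV × (1.602177 × 10⁻¹⁹ J/eV) = 6.6758640e-18 J
f = E/h = 6.6758640e-18 J / (6.62607 × 10⁻³⁴ J·s) = 1.00751e+16 Hz

This energy equals the ionization energy from the n = 4 state of N⁶⁺.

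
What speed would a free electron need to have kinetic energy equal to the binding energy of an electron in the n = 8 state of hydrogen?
2.73e+05 m/s (or 0.0912% of c)

The binding energy at n = 8 for hydrogen is:
E_8 = -13.6057/8² = -0.212589 eV
|E_8| = 0.212589 eV

Convert to Joules:
KE = 0.212589 eV × (1.602177 × 10⁻¹⁹ J/eV) = 3.4061e-20 J

Using KE = ½mv²:
v = √(2·KE/m_e)
v = √(2 × 3.4061e-20 J / 9.10938 × 10⁻³¹ kg)
v = 2.73e+05 m/s

This is approximately 0.0912% the speed of light.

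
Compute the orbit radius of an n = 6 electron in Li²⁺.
0.6350 nm (or 6.3501 Å)

The Bohr radius formula is:
r_n = n² a₀ / Z

where a₀ = 0.0529177 nm is the Bohr radius.

For Li²⁺ (Z = 3) at n = 6:
r_6 = 6² × 0.0529177 nm / 3
r_6 = 36 × 0.0529177 nm / 3
r_6 = 1.90504 nm / 3
r_6 = 0.6350 nm

The electron orbits at approximately 0.6350 nm from the nucleus.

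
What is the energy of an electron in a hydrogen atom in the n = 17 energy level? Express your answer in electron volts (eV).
-0.04708 eV

The energy levels of a hydrogen-like atom are given by:
E_n = -13.6057 eV / n²

For n = 17:
E_17 = -13.6057 eV / 17²
E_17 = -13.6057 eV / 289
E_17 = -0.04708 eV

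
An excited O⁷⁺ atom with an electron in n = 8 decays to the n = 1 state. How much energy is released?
857.159 eV

The energy levels are E_n = -13.6057 Z² eV / n².

Energy at n = 8: E_8 = -13.6057 × 8² / 8² = -13.605700 eV
Energy at n = 1: E_1 = -13.6057 × 8² / 1² = -870.764800 eV

For emission (electron falling to lower state), the photon energy is:
E_photon = E_8 - E_1 = |-13.605700 - (-870.764800)|
E_photon = 857.159 eV

This energy is carried away by the emitted photon.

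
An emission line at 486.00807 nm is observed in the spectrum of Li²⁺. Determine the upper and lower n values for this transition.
n = 12 → n = 6

First, find the photon energy from the wavelength (hc = 1239.84 eV·nm):
E = hc/λ = 1239.84 eV·nm / 486.00807 nm = 2.5510688 eV

The energy levels of Li²⁺ satisfy E_n = -13.6057 × 3² / n² eV, so an emission n_i → n_f releases
ΔE = 13.6057 × 3² × (1/n_f² − 1/n_i²) eV.

Setting ΔE equal to the photon energy:
1/n_f² − 1/n_i² = 2.5510688 / (13.6057 × 3²) = 0.020833334

Since 1/n_i² must be positive, we need 1/n_f² > 0.020833334, i.e. n_f ≤ 6. For each allowed n_f, solve n_i = (1/n_f² − 0.020833334)^(−1/2) and check whether it is a whole number:
  n_f = 1: 1/n_i² = 1.000000000 − 0.020833334 = 0.979166666 → n_i = 1.011  (not an integer) ✗
  n_f = 2: 1/n_i² = 0.250000000 − 0.020833334 = 0.229166666 → n_i = 2.089  (not an integer) ✗
  n_f = 3: 1/n_i² = 0.111111111 − 0.020833334 = 0.090277777 → n_i = 3.328  (not an integer) ✗
  n_f = 4: 1/n_i² = 0.062500000 − 0.020833334 = 0.041666666 → n_i = 4.899  (not an integer) ✗
  n_f = 5: 1/n_i² = 0.040000000 − 0.020833334 = 0.019166666 → n_i = 7.223  (not an integer) ✗
  n_f = 6: 1/n_i² = 0.027777778 − 0.020833334 = 0.006944444 → n_i = 12.000  → integer, n_i = 12 ✓

Only n_f = 6 gives an integer upper level, n_i = 12.

The transition is from n = 12 to n = 6 (emission).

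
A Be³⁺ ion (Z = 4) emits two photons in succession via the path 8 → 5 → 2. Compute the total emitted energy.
51.021375 eV

The energy levels of Be³⁺ are E_n = -13.6057 × 4² / n² eV.

First transition (8 → 5):
ΔE₁ = |E_5 - E_8|
ΔE₁ = |-8.707648000000 - (-3.401425000000)| = 5.306223000 eV

Second transition (5 → 2):
ΔE₂ = |E_2 - E_5|
ΔE₂ = |-54.422800000000 - (-8.707648000000)| = 45.715152000 eV

Total energy released:
E_total = ΔE₁ + ΔE₂ = 5.306223000 + 45.715152000 = 51.021375 eV

Note: This equals the direct transition 8 → 2: 51.021375 eV ✓
Energy is conserved regardless of the path taken.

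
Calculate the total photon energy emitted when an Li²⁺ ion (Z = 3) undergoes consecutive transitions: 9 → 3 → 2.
29.101 eV

The energy levels of Li²⁺ are E_n = -13.6057 × 3² / n² eV.

First transition (9 → 3):
ΔE₁ = |E_3 - E_9|
ΔE₁ = |-13.605700000 - (-1.511744444)| = 12.093956 eV

Second transition (3 → 2):
ΔE₂ = |E_2 - E_3|
ΔE₂ = |-30.612825000 - (-13.605700000)| = 17.007125 eV

Total energy released:
E_total = ΔE₁ + ΔE₂ = 12.093956 + 17.007125 = 29.101 eV

Note: This equals the direct transition 9 → 2: 29.101 eV ✓
Energy is conserved regardless of the path taken.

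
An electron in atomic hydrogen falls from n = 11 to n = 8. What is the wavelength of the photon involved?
12380.4161 nm

First, find the transition energy using E_n = -13.6057 / n² eV:
E_11 = -13.6057 / 11² = -0.11244380165 eV
E_8 = -13.6057 / 8² = -0.21258906250 eV

Photon energy: |ΔE| = |E_8 - E_11| = 0.10014526085 eV

Convert to wavelength using E = hc/λ with hc = 1239.84 eV·nm:
λ = hc/E = 1239.84 eV·nm / 0.10014526085 eV
λ = 12380.4161 nm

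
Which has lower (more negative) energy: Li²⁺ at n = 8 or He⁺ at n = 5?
He⁺ at n = 5 (E = -2.17691 eV)

Using E_n = -13.6057 Z² / n² eV:

Li²⁺ (Z = 3) at n = 8:
E = -13.6057 × 3² / 8² = -13.6057 × 9 / 64 = -1.91330156 eV

He⁺ (Z = 2) at n = 5:
E = -13.6057 × 2² / 5² = -13.6057 × 4 / 25 = -2.17691200 eV

Since -2.17691200 eV < -1.91330156 eV,
He⁺ at n = 5 is more tightly bound (requires more energy to ionize).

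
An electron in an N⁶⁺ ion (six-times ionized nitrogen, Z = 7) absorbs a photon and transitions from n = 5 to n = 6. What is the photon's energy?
8.1483 eV

The energy levels of a hydrogen-like atom are E_n = -13.6057 Z² eV / n².

Energy at n = 5: E_5 = -13.6057 × 7² / 5² = -26.6671720 eV
Energy at n = 6: E_6 = -13.6057 × 7² / 6² = -18.5188694 eV

The excitation energy is the difference:
ΔE = E_6 - E_5
ΔE = -18.5188694 - (-26.6671720)
ΔE = 8.1483 eV

Since this is positive, energy must be absorbed (photon absorption).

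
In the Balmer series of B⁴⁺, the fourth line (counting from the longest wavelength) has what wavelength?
16.4028 nm

The lines of a series are numbered from the longest wavelength (smallest ΔE) outward; the fourth line is the transition from n = n_f + 4 to n_f.
The Balmer series has all transitions ending at n_f = 2.

For B⁴⁺ (Z = 5), the fourth line (δ-line) is the jump from n = 6 to n = 2:
E_6 = -13.6057 × 5² / 6² = -9.448403 eV
E_2 = -13.6057 × 5² / 2² = -85.035625 eV
ΔE = E_6 - E_2 = 75.587222 eV

λ = hc/E = 1239.84 eV·nm / 75.587222 eV
λ = 16.4028 nm

This is the δ-line of the Balmer series in B⁴⁺.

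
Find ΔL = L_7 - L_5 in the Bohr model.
2.109e-34 J·s (or 2ℏ)

In the Bohr model, L_n = nℏ where ℏ = 1.05457e-34 J·s.

L_7 = 7ℏ = 7.38199e-34 J·s
L_5 = 5ℏ = 5.27285e-34 J·s

ΔL = L_7 - L_5 = (7 - 5)ℏ = 2ℏ
ΔL = 2 × 1.05457e-34 J·s = 2.109e-34 J·s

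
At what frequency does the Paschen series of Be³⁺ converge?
5.8486e+15 Hz

The series limit corresponds to the transition from n = ∞ to n = 3.
This is the highest energy (shortest wavelength) transition in the Paschen series.

E_∞ = 0 eV
E_3 = -13.6057 × 4² / 3² = -24.1879111 eV

Energy at series limit:
ΔE = E_∞ - E_3 = 0 - (-24.1879111) = 24.1879111 eV
E = 24.1879111 eV × (1.602177 × 10⁻¹⁹ J/eV) = 3.875331e-18 J
f = E/h = 3.875331e-18 J / (6.62607 × 10⁻³⁴ J·s) = 5.8486e+15 Hz

This energy equals the ionization energy from the n = 3 state of Be³⁺.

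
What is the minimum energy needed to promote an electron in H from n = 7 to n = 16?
0.225 eV

The energy levels of a hydrogen-like atom are E_n = -13.6057 eV / n².

Energy at n = 7: E_7 = -13.6057 / 7² = -0.277667 eV
Energy at n = 16: E_16 = -13.6057 / 16² = -0.053147 eV

The excitation energy is the difference:
ΔE = E_16 - E_7
ΔE = -0.053147 - (-0.277667)
ΔE = 0.225 eV

Since this is positive, energy must be absorbed (photon absorption).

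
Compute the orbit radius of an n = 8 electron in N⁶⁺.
0.483819 nm (or 4.838192 Å)

The Bohr radius formula is:
r_n = n² a₀ / Z

where a₀ = 0.052917721 nm is the Bohr radius.

For N⁶⁺ (Z = 7) at n = 8:
r_8 = 8² × 0.052917721 nm / 7
r_8 = 64 × 0.052917721 nm / 7
r_8 = 3.3867341 nm / 7
r_8 = 0.483819 nm

The electron orbits at approximately 0.483819 nm from the nucleus.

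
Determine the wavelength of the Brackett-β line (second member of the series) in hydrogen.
2624.444 nm

The lines of a series are numbered from the longest wavelength (smallest ΔE) outward; the second line is the transition from n = n_f + 2 to n_f.
The Brackett series has all transitions ending at n_f = 4.

For H, the second line (β-line) is the jump from n = 6 to n = 4:
E_6 = -13.6057 / 6² = -0.377936111 eV
E_4 = -13.6057 / 4² = -0.850356250 eV
ΔE = E_6 - E_4 = 0.472420139 eV

λ = hc/E = 1239.84 eV·nm / 0.472420139 eV
λ = 2624.444 nm

This is the β-line of the Brackett series in H.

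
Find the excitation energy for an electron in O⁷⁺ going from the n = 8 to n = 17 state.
10.5927 eV

The energy levels of a hydrogen-like atom are E_n = -13.6057 Z² eV / n².

Energy at n = 8: E_8 = -13.6057 × 8² / 8² = -13.6057000 eV
Energy at n = 17: E_17 = -13.6057 × 8² / 17² = -3.0130270 eV

The excitation energy is the difference:
ΔE = E_17 - E_8
ΔE = -3.0130270 - (-13.6057000)
ΔE = 10.5927 eV

Since this is positive, energy must be absorbed (photon absorption).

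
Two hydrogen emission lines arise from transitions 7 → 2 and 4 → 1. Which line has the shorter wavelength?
4 → 1

Calculate the energy for each transition:

Transition 7 → 2:
ΔE₁ = |E_2 - E_7| = |-13.6057/2² - (-13.6057/7²)|
ΔE₁ = |-3.4014250000 - (-0.2776673469)| = 3.1237577 eV

Transition 4 → 1:
ΔE₂ = |E_1 - E_4| = |-13.6057/1² - (-13.6057/4²)|
ΔE₂ = |-13.6057000000 - (-0.8503562500)| = 12.7553438 eV

Since 12.7553438 eV > 3.1237577 eV, the transition 4 → 1 emits the more energetic photon.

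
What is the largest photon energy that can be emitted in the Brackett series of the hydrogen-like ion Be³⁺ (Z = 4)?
13.60570 eV

The series limit corresponds to the transition from n = ∞ to n = 4.
This is the highest energy (shortest wavelength) transition in the Brackett series.

E_∞ = 0 eV
E_4 = -13.6057 × 4² / 4² = -13.60570 eV

Energy at series limit:
ΔE = E_∞ - E_4 = 0 - (-13.60570) = 13.60570 eV

This energy equals the ionization energy from the n = 4 state of Be³⁺.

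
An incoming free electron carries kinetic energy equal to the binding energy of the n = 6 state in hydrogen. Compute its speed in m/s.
3.6462e+05 m/s (or 0.12% of c)

The binding energy at n = 6 for hydrogen is:
E_6 = -13.6057/6² = -0.37793611 eV
|E_6| = 0.37793611 eV

Convert to Joules:
KE = 0.37793611 eV × (1.602177 × 10⁻¹⁹ J/eV) = 6.055205e-20 J

Using KE = ½mv²:
v = √(2·KE/m_e)
v = √(2 × 6.055205e-20 J / 9.10938 × 10⁻³¹ kg)
v = 3.6462e+05 m/s

This is approximately 0.12% the speed of light.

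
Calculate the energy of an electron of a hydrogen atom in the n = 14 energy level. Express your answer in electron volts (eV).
-0.07 eV

The energy levels of a hydrogen-like atom are given by:
E_n = -13.6057 eV / n²

For n = 14:
E_14 = -13.6057 eV / 14²
E_14 = -13.6057 eV / 196
E_14 = -0.07 eV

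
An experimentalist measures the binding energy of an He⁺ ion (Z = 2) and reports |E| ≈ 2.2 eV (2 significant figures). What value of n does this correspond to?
n = 5

The exact energy levels follow E_n = -13.6057 Z² / n² eV with Z = 2.

The measured value (-2.2 eV) is reported to only 2 significant figures, so we must test candidate n values and see which one matches to that precision.

Candidate energies:
  n = 3:  E = -13.6057 × 2² / 3² = -6.04698 eV
  n = 4:  E = -13.6057 × 2² / 4² = -3.40143 eV
  n = 5:  E = -13.6057 × 2² / 5² = -2.17691 eV  ← matches
  n = 6:  E = -13.6057 × 2² / 6² = -1.51174 eV
  n = 7:  E = -13.6057 × 2² / 7² = -1.11067 eV

Checking against the measurement of -2.2 eV (2 sig figs), only n = 5 agrees:
E_5 = -2.17691 eV, which rounds to -2.2 eV ✓

Therefore n = 5.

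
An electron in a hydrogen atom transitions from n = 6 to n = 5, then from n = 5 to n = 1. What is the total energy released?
13.22776 eV

The energy levels of hydrogen are E_n = -13.6057 / n² eV.

First transition (6 → 5):
ΔE₁ = |E_5 - E_6|
ΔE₁ = |-0.54422800000 - (-0.37793611111)| = 0.16629189 eV

Second transition (5 → 1):
ΔE₂ = |E_1 - E_5|
ΔE₂ = |-13.60570000000 - (-0.54422800000)| = 13.06147200 eV

Total energy released:
E_total = ΔE₁ + ΔE₂ = 0.16629189 + 13.06147200 = 13.22776 eV

Note: This equals the direct transition 6 → 1: 13.22776 eV ✓
Energy is conserved regardless of the path taken.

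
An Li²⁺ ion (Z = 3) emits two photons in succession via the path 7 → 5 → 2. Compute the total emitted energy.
28.113819 eV

The energy levels of Li²⁺ are E_n = -13.6057 × 3² / n² eV.

First transition (7 → 5):
ΔE₁ = |E_5 - E_7|
ΔE₁ = |-4.898052000000 - (-2.499006122449)| = 2.399045878 eV

Second transition (5 → 2):
ΔE₂ = |E_2 - E_5|
ΔE₂ = |-30.612825000000 - (-4.898052000000)| = 25.714773000 eV

Total energy released:
E_total = ΔE₁ + ΔE₂ = 2.399045878 + 25.714773000 = 28.113819 eV

Note: This equals the direct transition 7 → 2: 28.113819 eV ✓
Energy is conserved regardless of the path taken.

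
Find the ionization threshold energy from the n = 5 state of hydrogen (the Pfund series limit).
0.544 eV

The series limit corresponds to the transition from n = ∞ to n = 5.
This is the highest energy (shortest wavelength) transition in the Pfund series.

E_∞ = 0 eV
E_5 = -13.6057 / 5² = -0.544 eV

Energy at series limit:
ΔE = E_∞ - E_5 = 0 - (-0.544) = 0.544 eV

This energy equals the ionization energy from the n = 5 state of hydrogen.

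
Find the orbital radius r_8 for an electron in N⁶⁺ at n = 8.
0.48382 nm (or 4.83819 Å)

The Bohr radius formula is:
r_n = n² a₀ / Z

where a₀ = 0.05291772 nm is the Bohr radius.

For N⁶⁺ (Z = 7) at n = 8:
r_8 = 8² × 0.05291772 nm / 7
r_8 = 64 × 0.05291772 nm / 7
r_8 = 3.386734 nm / 7
r_8 = 0.48382 nm

The electron orbits at approximately 0.48382 nm from the nucleus.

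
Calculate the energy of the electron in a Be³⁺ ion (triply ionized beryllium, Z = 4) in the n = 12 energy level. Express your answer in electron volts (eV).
-1.5117 eV

The energy levels of a hydrogen-like atom are given by:
E_n = -13.6057 Z² / n² eV  (with Z = 4 for Be³⁺)

For n = 12:
E_12 = -13.6057 × 4² / 12²
E_12 = -13.6057 × 16 / 144
E_12 = -1.5117 eV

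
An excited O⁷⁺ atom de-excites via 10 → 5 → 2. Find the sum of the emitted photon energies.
208.984 eV

The energy levels of O⁷⁺ are E_n = -13.6057 × 8² / n² eV.

First transition (10 → 5):
ΔE₁ = |E_5 - E_10|
ΔE₁ = |-34.830592000 - (-8.707648000)| = 26.122944 eV

Second transition (5 → 2):
ΔE₂ = |E_2 - E_5|
ΔE₂ = |-217.691200000 - (-34.830592000)| = 182.860608 eV

Total energy released:
E_total = ΔE₁ + ΔE₂ = 26.122944 + 182.860608 = 208.984 eV

Note: This equals the direct transition 10 → 2: 208.984 eV ✓
Energy is conserved regardless of the path taken.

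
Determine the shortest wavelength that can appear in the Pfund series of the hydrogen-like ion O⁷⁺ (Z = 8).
35.596294 nm

The series limit corresponds to the transition from n = ∞ to n = 5.
This is the highest energy (shortest wavelength) transition in the Pfund series.

E_∞ = 0 eV
E_5 = -13.6057 × 8² / 5² = -34.83059200 eV

Energy at series limit:
ΔE = E_∞ - E_5 = 0 - (-34.83059200) = 34.83059200 eV
λ = hc/E = 1239.84 eV·nm / 34.83059200 eV = 35.596294 nm

This energy equals the ionization energy from the n = 5 state of O⁷⁺.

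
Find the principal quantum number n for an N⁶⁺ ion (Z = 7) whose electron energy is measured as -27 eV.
n = 5

The exact energy levels follow E_n = -13.6057 Z² / n² eV with Z = 7.

The measured value (-27 eV) is reported to only 2 significant figures, so we must test candidate n values and see which one matches to that precision.

Candidate energies:
  n = 3:  E = -13.6057 × 7² / 3² = -74.07548 eV
  n = 4:  E = -13.6057 × 7² / 4² = -41.66746 eV
  n = 5:  E = -13.6057 × 7² / 5² = -26.66717 eV  ← matches
  n = 6:  E = -13.6057 × 7² / 6² = -18.51887 eV
  n = 7:  E = -13.6057 × 7² / 7² = -13.60570 eV

Checking against the measurement of -27 eV (2 sig figs), only n = 5 agrees:
E_5 = -26.66717 eV, which rounds to -27 eV ✓

Therefore n = 5.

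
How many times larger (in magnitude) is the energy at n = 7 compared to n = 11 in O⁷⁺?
2.4694

Using E_n = -13.6057 Z² / n² eV with Z = 8:

E_7 = -13.6057 × 8² / 7² = -870.7648 / 49 = -17.7707102041 eV
E_11 = -13.6057 × 8² / 11² = -870.7648 / 121 = -7.1964033058 eV

The ratio is:
E_7/E_11 = (-17.7707102041) / (-7.1964033058)
E_7/E_11 = (-870.7648/49) / (-870.7648/121)
E_7/E_11 = 121/49
E_7/E_11 = 2.4694
(Note: the Z² factors cancel in the ratio.)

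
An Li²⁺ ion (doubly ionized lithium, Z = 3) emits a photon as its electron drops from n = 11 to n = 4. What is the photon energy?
6.64121 eV

The energy levels are E_n = -13.6057 Z² eV / n².

Energy at n = 11: E_11 = -13.6057 × 3² / 11² = -1.01199421 eV
Energy at n = 4: E_4 = -13.6057 × 3² / 4² = -7.65320625 eV

For emission (electron falling to lower state), the photon energy is:
E_photon = E_11 - E_4 = |-1.01199421 - (-7.65320625)|
E_photon = 6.64121 eV

This energy is carried away by the emitted photon.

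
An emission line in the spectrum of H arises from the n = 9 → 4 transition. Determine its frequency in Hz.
1.65e+14 Hz

First, find the transition energy:
E_9 = -13.6057 / 9² = -0.1679716 eV
E_4 = -13.6057 / 4² = -0.8503563 eV
|ΔE| = |E_4 - E_9| = 0.6823847 eV

Convert to Joules: E = 0.6823847 eV × (1.602177 × 10⁻¹⁹ J/eV) = 1.0933e-19 J

Using E = hf:
f = E/h = 1.0933e-19 J / (6.62607 × 10⁻³⁴ J·s)
f = 1.65e+14 Hz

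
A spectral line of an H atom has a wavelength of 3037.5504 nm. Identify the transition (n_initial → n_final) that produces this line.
n = 10 → n = 5

First, find the photon energy from the wavelength (hc = 1239.84 eV·nm):
E = hc/λ = 1239.84 eV·nm / 3037.5504 nm = 0.40817101 eV

The energy levels of hydrogen satisfy E_n = -13.6057 / n² eV, so an emission n_i → n_f releases
ΔE = 13.6057 × (1/n_f² − 1/n_i²) eV.

Setting ΔE equal to the photon energy:
1/n_f² − 1/n_i² = 0.40817101 / 13.6057 = 0.030000001

Since 1/n_i² must be positive, we need 1/n_f² > 0.030000001, i.e. n_f ≤ 5. For each allowed n_f, solve n_i = (1/n_f² − 0.030000001)^(−1/2) and check whether it is a whole number:
  n_f = 1: 1/n_i² = 1.000000000 − 0.030000001 = 0.969999999 → n_i = 1.015  (not an integer) ✗
  n_f = 2: 1/n_i² = 0.250000000 − 0.030000001 = 0.219999999 → n_i = 2.132  (not an integer) ✗
  n_f = 3: 1/n_i² = 0.111111111 − 0.030000001 = 0.081111110 → n_i = 3.511  (not an integer) ✗
  n_f = 4: 1/n_i² = 0.062500000 − 0.030000001 = 0.032499999 → n_i = 5.547  (not an integer) ✗
  n_f = 5: 1/n_i² = 0.040000000 − 0.030000001 = 0.009999999 → n_i = 10.000  → integer, n_i = 10 ✓

Only n_f = 5 gives an integer upper level, n_i = 10.

The transition is from n = 10 to n = 5 (emission).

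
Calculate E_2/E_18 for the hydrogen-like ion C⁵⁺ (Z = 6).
81.000000

Using E_n = -13.6057 Z² / n² eV with Z = 6:

E_2 = -13.6057 × 6² / 2² = -489.8052 / 4 = -122.451300000000 eV
E_18 = -13.6057 × 6² / 18² = -489.8052 / 324 = -1.511744444444 eV

The ratio is:
E_2/E_18 = (-122.451300000000) / (-1.511744444444)
E_2/E_18 = (-489.8052/4) / (-489.8052/324)
E_2/E_18 = 324/4
E_2/E_18 = 81.000000
(Note: the Z² factors cancel in the ratio.)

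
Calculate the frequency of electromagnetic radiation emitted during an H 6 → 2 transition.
7.31077e+14 Hz

First, find the transition energy:
E_6 = -13.6057 / 6² = -0.37793611 eV
E_2 = -13.6057 / 2² = -3.40142500 eV
|ΔE| = |E_2 - E_6| = 3.02348889 eV

Convert to Joules: E = 3.02348889 eV × (1.602177 × 10⁻¹⁹ J/eV) = 4.8441644e-19 J

Using E = hf:
f = E/h = 4.8441644e-19 J / (6.62607 × 10⁻³⁴ J·s)
f = 7.31077e+14 Hz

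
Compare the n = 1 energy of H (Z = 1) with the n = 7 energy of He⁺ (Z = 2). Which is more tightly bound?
H at n = 1 (E = -13.6057 eV)

Using E_n = -13.6057 Z² / n² eV:

H (Z = 1) at n = 1:
E = -13.6057 × 1² / 1² = -13.6057 × 1 / 1 = -13.6057000 eV

He⁺ (Z = 2) at n = 7:
E = -13.6057 × 2² / 7² = -13.6057 × 4 / 49 = -1.1106694 eV

Since -13.6057000 eV < -1.1106694 eV,
H at n = 1 is more tightly bound (requires more energy to ionize).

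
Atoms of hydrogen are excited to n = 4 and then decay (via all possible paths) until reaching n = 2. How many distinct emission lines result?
3

The electron can occupy levels n = 2, 3, ..., 4 during de-excitation — that is m = 4 - 2 + 1 = 3 distinct levels.

The number of distinct spectral lines equals the number of ways to choose 2 of these m levels (each pair gives one possible emission transition):

Number of lines = m(m-1)/2 = 3×2/2 = 3

These correspond to all possible transitions between the 3 levels:
4 → 3, 4 → 2, 3 → 2

Each transition produces a photon with a unique energy (and thus wavelength). This count does not depend on Z.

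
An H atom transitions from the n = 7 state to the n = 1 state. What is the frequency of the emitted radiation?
3.22270e+15 Hz

First, find the transition energy:
E_7 = -13.6057 / 7² = -0.2776673 eV
E_1 = -13.6057 / 1² = -13.6057000 eV
|ΔE| = |E_1 - E_7| = 13.3280327 eV

Convert to Joules: E = 13.3280327 eV × (1.602177 × 10⁻¹⁹ J/eV) = 2.1353867e-18 J

Using E = hf:
f = E/h = 2.1353867e-18 J / (6.62607 × 10⁻³⁴ J·s)
f = 3.22270e+15 Hz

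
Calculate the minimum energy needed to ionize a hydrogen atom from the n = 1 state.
13.606 eV

The ionization energy is the energy needed to remove the electron completely (n → ∞).

For hydrogen, E_n = -13.6057 eV / n².

At n = 1: E_1 = -13.6057 / 1² = -13.605700 eV
At n = ∞: E_∞ = 0 eV

Ionization energy = E_∞ - E_1 = 0 - (-13.605700) = 13.605700 eV
Ionization energy ≈ 13.606 eV

This is also called the binding energy of the electron in state n = 1.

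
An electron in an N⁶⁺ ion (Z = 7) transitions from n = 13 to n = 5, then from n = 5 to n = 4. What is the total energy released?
37.72261 eV

The energy levels of N⁶⁺ are E_n = -13.6057 × 7² / n² eV.

First transition (13 → 5):
ΔE₁ = |E_5 - E_13|
ΔE₁ = |-26.66717200000 - (-3.94484792899)| = 22.72232407 eV

Second transition (5 → 4):
ΔE₂ = |E_4 - E_5|
ΔE₂ = |-41.66745625000 - (-26.66717200000)| = 15.00028425 eV

Total energy released:
E_total = ΔE₁ + ΔE₂ = 22.72232407 + 15.00028425 = 37.72261 eV

Note: This equals the direct transition 13 → 4: 37.72261 eV ✓
Energy is conserved regardless of the path taken.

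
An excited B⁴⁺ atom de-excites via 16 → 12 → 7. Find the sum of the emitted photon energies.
5.613 eV

The energy levels of B⁴⁺ are E_n = -13.6057 × 5² / n² eV.

First transition (16 → 12):
ΔE₁ = |E_12 - E_16|
ΔE₁ = |-2.362100694 - (-1.328681641)| = 1.033419 eV

Second transition (12 → 7):
ΔE₂ = |E_7 - E_12|
ΔE₂ = |-6.941683673 - (-2.362100694)| = 4.579583 eV

Total energy released:
E_total = ΔE₁ + ΔE₂ = 1.033419 + 4.579583 = 5.613 eV

Note: This equals the direct transition 16 → 7: 5.613 eV ✓
Energy is conserved regardless of the path taken.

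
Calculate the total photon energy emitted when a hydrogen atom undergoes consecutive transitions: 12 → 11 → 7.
0.18 eV

The energy levels of hydrogen are E_n = -13.6057 / n² eV.

First transition (12 → 11):
ΔE₁ = |E_11 - E_12|
ΔE₁ = |-0.11244380 - (-0.09448403)| = 0.01796 eV

Second transition (11 → 7):
ΔE₂ = |E_7 - E_11|
ΔE₂ = |-0.27766735 - (-0.11244380)| = 0.16522 eV

Total energy released:
E_total = ΔE₁ + ΔE₂ = 0.01796 + 0.16522 = 0.18 eV

Note: This equals the direct transition 12 → 7: 0.18 eV ✓
Energy is conserved regardless of the path taken.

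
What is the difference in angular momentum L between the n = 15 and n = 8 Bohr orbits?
7.382e-34 J·s (or 7ℏ)

In the Bohr model, L_n = nℏ where ℏ = 1.05457e-34 J·s.

L_15 = 15ℏ = 1.58186e-33 J·s
L_8 = 8ℏ = 8.43656e-34 J·s

ΔL = L_15 - L_8 = (15 - 8)ℏ = 7ℏ
ΔL = 7 × 1.05457e-34 J·s = 7.382e-34 J·s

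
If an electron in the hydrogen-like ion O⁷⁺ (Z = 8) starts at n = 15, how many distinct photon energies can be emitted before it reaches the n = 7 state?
36

The electron can occupy levels n = 7, 8, ..., 15 during de-excitation — that is m = 15 - 7 + 1 = 9 distinct levels.

The number of distinct spectral lines equals the number of ways to choose 2 of these m levels (each pair gives one possible emission transition):

Number of lines = m(m-1)/2 = 9×8/2 = 36

These correspond to all possible transitions between the 9 levels:
15 → 14, 15 → 13, 15 → 12, 15 → 11, 15 → 10, 15 → 9, 15 → 8, 15 → 7...

Each transition produces a photon with a unique energy (and thus wavelength). This count does not depend on Z.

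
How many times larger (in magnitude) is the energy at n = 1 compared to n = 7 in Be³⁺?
49.00

Using E_n = -13.6057 Z² / n² eV with Z = 4:

E_1 = -13.6057 × 4² / 1² = -217.6912 / 1 = -217.69120000 eV
E_7 = -13.6057 × 4² / 7² = -217.6912 / 49 = -4.44267755 eV

The ratio is:
E_1/E_7 = (-217.69120000) / (-4.44267755)
E_1/E_7 = (-217.6912/1) / (-217.6912/49)
E_1/E_7 = 49/1
E_1/E_7 = 49.00
(Note: the Z² factors cancel in the ratio.)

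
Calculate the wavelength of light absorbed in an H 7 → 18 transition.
5260.81645 nm

First, find the transition energy using E_n = -13.6057 / n² eV:
E_7 = -13.6057 / 7² = -0.27766734694 eV
E_18 = -13.6057 / 18² = -0.04199290123 eV

Photon energy: |ΔE| = |E_18 - E_7| = 0.23567444571 eV

Convert to wavelength using E = hc/λ with hc = 1239.84 eV·nm:
λ = hc/E = 1239.84 eV·nm / 0.23567444571 eV
λ = 5260.81645 nm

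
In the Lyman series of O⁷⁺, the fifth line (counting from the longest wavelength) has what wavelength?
1.465 nm

The lines of a series are numbered from the longest wavelength (smallest ΔE) outward; the fifth line is the transition from n = n_f + 5 to n_f.
The Lyman series has all transitions ending at n_f = 1.

For O⁷⁺ (Z = 8), the fifth line (ε-line) is the jump from n = 6 to n = 1:
E_6 = -13.6057 × 8² / 6² = -24.18791 eV
E_1 = -13.6057 × 8² / 1² = -870.76480 eV
ΔE = E_6 - E_1 = 846.57689 eV

λ = hc/E = 1239.84 eV·nm / 846.57689 eV
λ = 1.465 nm

This is the ε-line of the Lyman series in O⁷⁺.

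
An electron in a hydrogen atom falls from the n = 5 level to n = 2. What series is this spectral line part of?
Balmer series

The spectral series in hydrogen are named based on the final (lower) energy level:
- Lyman series: n_final = 1 (ultraviolet)
- Balmer series: n_final = 2 (visible/near-UV)
- Paschen series: n_final = 3 (infrared)
- Brackett series: n_final = 4 (infrared)
- Pfund series: n_final = 5 (far infrared)

Since this transition ends at n = 2, it belongs to the Balmer series.

For reference, this 5 → 2 line has photon energy
ΔE = 13.6057 eV × (1/2² - 1/5²) = 2.857197000 eV,
corresponding to wavelength λ = hc/ΔE = 1239.84 eV·nm / 2.857197000 eV = 433.93578 nm in the visible/near-UV region.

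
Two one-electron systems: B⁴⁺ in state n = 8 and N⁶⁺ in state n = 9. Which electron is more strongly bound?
N⁶⁺ at n = 9 (E = -8.230609 eV)

Using E_n = -13.6057 Z² / n² eV:

B⁴⁺ (Z = 5) at n = 8:
E = -13.6057 × 5² / 8² = -13.6057 × 25 / 64 = -5.314726563 eV

N⁶⁺ (Z = 7) at n = 9:
E = -13.6057 × 7² / 9² = -13.6057 × 49 / 81 = -8.230608642 eV

Since -8.230608642 eV < -5.314726563 eV,
N⁶⁺ at n = 9 is more tightly bound (requires more energy to ionize).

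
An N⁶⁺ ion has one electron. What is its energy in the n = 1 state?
-666.68 eV

For hydrogen-like ions, the energy levels scale with Z²:
E_n = -13.6057 Z² / n² eV

For N⁶⁺ (Z = 7) at n = 1:
E_1 = -13.6057 × 7² / 1²
E_1 = -13.6057 × 49 / 1
E_1 = -666.6793 / 1
E_1 = -666.68 eV

The energy is 49 times more negative than hydrogen at the same n due to the stronger nuclear charge.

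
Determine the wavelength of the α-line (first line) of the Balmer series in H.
656.11 nm

The longest wavelength corresponds to the smallest energy transition in the series.
The Balmer series has all transitions ending at n_f = 2.

For H, the first line (α-line) is the jump from n = 3 to n = 2:
E_3 = -13.6057 / 3² = -1.511744 eV
E_2 = -13.6057 / 2² = -3.401425 eV
ΔE = E_3 - E_2 = 1.889681 eV

λ = hc/E = 1239.84 eV·nm / 1.889681 eV
λ = 656.11 nm

This is the α-line of the Balmer series in H.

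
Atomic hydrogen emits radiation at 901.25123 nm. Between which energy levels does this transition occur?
n = 10 → n = 3

First, find the photon energy from the wavelength (hc = 1239.84 eV·nm):
E = hc/λ = 1239.84 eV·nm / 901.25123 nm = 1.3756874 eV

The energy levels of hydrogen satisfy E_n = -13.6057 / n² eV, so an emission n_i → n_f releases
ΔE = 13.6057 × (1/n_f² − 1/n_i²) eV.

Setting ΔE equal to the photon energy:
1/n_f² − 1/n_i² = 1.3756874 / 13.6057 = 0.10111111

Since 1/n_i² must be positive, we need 1/n_f² > 0.10111111, i.e. n_f ≤ 3. For each allowed n_f, solve n_i = (1/n_f² − 0.10111111)^(−1/2) and check whether it is a whole number:
  n_f = 1: 1/n_i² = 1.00000000 − 0.10111111 = 0.89888889 → n_i = 1.055  (not an integer) ✗
  n_f = 2: 1/n_i² = 0.25000000 − 0.10111111 = 0.14888889 → n_i = 2.592  (not an integer) ✗
  n_f = 3: 1/n_i² = 0.11111111 − 0.10111111 = 0.01000000 → n_i = 10.000  → integer, n_i = 10 ✓

Only n_f = 3 gives an integer upper level, n_i = 10.

The transition is from n = 10 to n = 3 (emission).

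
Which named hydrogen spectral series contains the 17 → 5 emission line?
Pfund series

The spectral series in hydrogen are named based on the final (lower) energy level:
- Lyman series: n_final = 1 (ultraviolet)
- Balmer series: n_final = 2 (visible/near-UV)
- Paschen series: n_final = 3 (infrared)
- Brackett series: n_final = 4 (infrared)
- Pfund series: n_final = 5 (far infrared)

Since this transition ends at n = 5, it belongs to the Pfund series.

For reference, this 17 → 5 line has photon energy
ΔE = 13.6057 eV × (1/5² - 1/17²) = 0.49714945 eV,
corresponding to wavelength λ = hc/ΔE = 1239.84 eV·nm / 0.49714945 eV = 2493.90 nm in the far infrared region.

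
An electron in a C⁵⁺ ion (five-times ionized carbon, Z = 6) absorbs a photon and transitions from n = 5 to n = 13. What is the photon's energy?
16.6940 eV

The energy levels of a hydrogen-like atom are E_n = -13.6057 Z² eV / n².

Energy at n = 5: E_5 = -13.6057 × 6² / 5² = -19.5922080 eV
Energy at n = 13: E_13 = -13.6057 × 6² / 13² = -2.8982556 eV

The excitation energy is the difference:
ΔE = E_13 - E_5
ΔE = -2.8982556 - (-19.5922080)
ΔE = 16.6940 eV

Since this is positive, energy must be absorbed (photon absorption).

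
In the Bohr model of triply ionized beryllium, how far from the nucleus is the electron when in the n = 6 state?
0.47626 nm (or 4.76260 Å)

The Bohr radius formula is:
r_n = n² a₀ / Z

where a₀ = 0.05291772 nm is the Bohr radius.

For Be³⁺ (Z = 4) at n = 6:
r_6 = 6² × 0.05291772 nm / 4
r_6 = 36 × 0.05291772 nm / 4
r_6 = 1.905038 nm / 4
r_6 = 0.47626 nm

The electron orbits at approximately 0.47626 nm from the nucleus.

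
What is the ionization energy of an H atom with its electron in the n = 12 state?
0.094484 eV

The ionization energy is the energy needed to remove the electron completely (n → ∞).

For hydrogen, E_n = -13.6057 eV / n².

At n = 12: E_12 = -13.6057 / 12² = -0.094484028 eV
At n = ∞: E_∞ = 0 eV

Ionization energy = E_∞ - E_12 = 0 - (-0.094484028) = 0.094484028 eV
Ionization energy ≈ 0.094484 eV

This is also called the binding energy of the electron in state n = 12.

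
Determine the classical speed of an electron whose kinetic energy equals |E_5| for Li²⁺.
1.3126e+06 m/s (or 0.43784% of c)

The binding energy at n = 5 for Li²⁺ is:
E_5 = -13.6057 × 3²/5² = -4.8980520 eV
|E_5| = 4.8980520 eV

Convert to Joules:
KE = 4.8980520 eV × (1.602177 × 10⁻¹⁹ J/eV) = 7.847546e-19 J

Using KE = ½mv²:
v = √(2·KE/m_e)
v = √(2 × 7.847546e-19 J / 9.10938 × 10⁻³¹ kg)
v = 1.3126e+06 m/s

This is approximately 0.43784% the speed of light.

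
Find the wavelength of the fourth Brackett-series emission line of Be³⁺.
121.50202 nm

The lines of a series are numbered from the longest wavelength (smallest ΔE) outward; the fourth line is the transition from n = n_f + 4 to n_f.
The Brackett series has all transitions ending at n_f = 4.

For Be³⁺ (Z = 4), the fourth line (δ-line) is the jump from n = 8 to n = 4:
E_8 = -13.6057 × 4² / 8² = -3.40142500 eV
E_4 = -13.6057 × 4² / 4² = -13.60570000 eV
ΔE = E_8 - E_4 = 10.20427500 eV

λ = hc/E = 1239.84 eV·nm / 10.20427500 eV
λ = 121.50202 nm

This is the δ-line of the Brackett series in Be³⁺.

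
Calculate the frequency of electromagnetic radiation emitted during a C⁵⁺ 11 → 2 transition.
2.8630e+16 Hz

First, find the transition energy:
E_11 = -13.6057 × 6² / 11² = -4.04797686 eV
E_2 = -13.6057 × 6² / 2² = -122.45130000 eV
|ΔE| = |E_2 - E_11| = 118.40332314 eV

Convert to Joules: E = 118.40332314 eV × (1.602177 × 10⁻¹⁹ J/eV) = 1.897031e-17 J

Using E = hf:
f = E/h = 1.897031e-17 J / (6.62607 × 10⁻³⁴ J·s)
f = 2.8630e+16 Hz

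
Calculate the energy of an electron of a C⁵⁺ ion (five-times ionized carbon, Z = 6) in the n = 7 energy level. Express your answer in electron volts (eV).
-9.996 eV

The energy levels of a hydrogen-like atom are given by:
E_n = -13.6057 Z² / n² eV  (with Z = 6 for C⁵⁺)

For n = 7:
E_7 = -13.6057 × 6² / 7²
E_7 = -13.6057 × 36 / 49
E_7 = -9.996 eV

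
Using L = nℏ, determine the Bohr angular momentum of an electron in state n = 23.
2.4255e-33 J·s (or 23ℏ)

In the Bohr model, angular momentum is quantized:
L = nℏ

where ℏ = h/(2π) = 1.054572e-34 J·s

For n = 23:
L = 23 × 1.054572e-34 J·s
L = 2.4255e-33 J·s

This can also be written as L = 23ℏ.
The angular momentum is an integer multiple of the reduced Planck constant.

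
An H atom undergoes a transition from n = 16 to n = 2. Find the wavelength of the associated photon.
370.29 nm

First, find the transition energy using E_n = -13.6057 / n² eV:
E_16 = -13.6057 / 16² = -0.053147 eV
E_2 = -13.6057 / 2² = -3.401425 eV

Photon energy: |ΔE| = |E_2 - E_16| = 3.348278 eV

Convert to wavelength using E = hc/λ with hc = 1239.84 eV·nm:
λ = hc/E = 1239.84 eV·nm / 3.348278 eV
λ = 370.29 nm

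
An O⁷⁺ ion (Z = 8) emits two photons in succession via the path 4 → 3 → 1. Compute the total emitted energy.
816.342 eV

The energy levels of O⁷⁺ are E_n = -13.6057 × 8² / n² eV.

First transition (4 → 3):
ΔE₁ = |E_3 - E_4|
ΔE₁ = |-96.751644444 - (-54.422800000)| = 42.328844 eV

Second transition (3 → 1):
ΔE₂ = |E_1 - E_3|
ΔE₂ = |-870.764800000 - (-96.751644444)| = 774.013156 eV

Total energy released:
E_total = ΔE₁ + ΔE₂ = 42.328844 + 774.013156 = 816.342 eV

Note: This equals the direct transition 4 → 1: 816.342 eV ✓
Energy is conserved regardless of the path taken.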